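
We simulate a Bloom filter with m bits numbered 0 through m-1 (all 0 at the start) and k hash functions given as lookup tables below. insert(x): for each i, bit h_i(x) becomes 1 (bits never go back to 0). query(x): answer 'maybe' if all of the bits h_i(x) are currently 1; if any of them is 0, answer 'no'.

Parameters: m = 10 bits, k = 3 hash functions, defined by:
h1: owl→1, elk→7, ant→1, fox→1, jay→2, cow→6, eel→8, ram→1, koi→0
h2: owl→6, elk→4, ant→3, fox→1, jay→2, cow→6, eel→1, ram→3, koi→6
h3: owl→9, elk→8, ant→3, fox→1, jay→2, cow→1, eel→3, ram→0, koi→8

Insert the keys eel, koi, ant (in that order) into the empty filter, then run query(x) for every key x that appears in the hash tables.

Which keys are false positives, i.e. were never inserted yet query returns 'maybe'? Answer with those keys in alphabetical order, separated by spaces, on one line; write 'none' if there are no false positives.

Start: bits=0000000000
After insert 'eel': sets bits 1 3 8 -> bits=0101000010
After insert 'koi': sets bits 0 6 8 -> bits=1101001010
After insert 'ant': sets bits 1 3 -> bits=1101001010
Not inserted: cow elk fox jay owl ram — query each against bits=1101001010:
query cow: checks bit1=1, bit6=1 (all 1) -> maybe => FALSE POSITIVE
query elk: checks bit4=0, bit7=0, bit8=1 (has a 0) -> no => not a false positive
query fox: checks bit1=1 (all 1) -> maybe => FALSE POSITIVE
query jay: checks bit2=0 (has a 0) -> no => not a false positive
query owl: checks bit1=1, bit6=1, bit9=0 (has a 0) -> no => not a false positive
query ram: checks bit0=1, bit1=1, bit3=1 (all 1) -> maybe => FALSE POSITIVE
False positives (alphabetical): cow fox ram

Answer: cow fox ram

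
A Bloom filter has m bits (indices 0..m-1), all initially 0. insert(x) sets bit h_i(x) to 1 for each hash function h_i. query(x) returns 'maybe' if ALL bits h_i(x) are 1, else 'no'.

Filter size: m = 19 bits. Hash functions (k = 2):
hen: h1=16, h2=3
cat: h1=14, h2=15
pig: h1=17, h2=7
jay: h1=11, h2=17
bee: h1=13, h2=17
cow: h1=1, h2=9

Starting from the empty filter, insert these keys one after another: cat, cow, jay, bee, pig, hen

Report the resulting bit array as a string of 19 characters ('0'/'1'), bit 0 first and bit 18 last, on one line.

Answer: 0101000101010111110

Derivation:
Start: bits=0000000000000000000
After insert 'cat': sets bits 14 15 -> bits=0000000000000011000
After insert 'cow': sets bits 1 9 -> bits=0100000001000011000
After insert 'jay': sets bits 11 17 -> bits=0100000001010011010
After insert 'bee': sets bits 13 17 -> bits=0100000001010111010
After insert 'pig': sets bits 7 17 -> bits=0100000101010111010
After insert 'hen': sets bits 3 16 -> bits=0101000101010111110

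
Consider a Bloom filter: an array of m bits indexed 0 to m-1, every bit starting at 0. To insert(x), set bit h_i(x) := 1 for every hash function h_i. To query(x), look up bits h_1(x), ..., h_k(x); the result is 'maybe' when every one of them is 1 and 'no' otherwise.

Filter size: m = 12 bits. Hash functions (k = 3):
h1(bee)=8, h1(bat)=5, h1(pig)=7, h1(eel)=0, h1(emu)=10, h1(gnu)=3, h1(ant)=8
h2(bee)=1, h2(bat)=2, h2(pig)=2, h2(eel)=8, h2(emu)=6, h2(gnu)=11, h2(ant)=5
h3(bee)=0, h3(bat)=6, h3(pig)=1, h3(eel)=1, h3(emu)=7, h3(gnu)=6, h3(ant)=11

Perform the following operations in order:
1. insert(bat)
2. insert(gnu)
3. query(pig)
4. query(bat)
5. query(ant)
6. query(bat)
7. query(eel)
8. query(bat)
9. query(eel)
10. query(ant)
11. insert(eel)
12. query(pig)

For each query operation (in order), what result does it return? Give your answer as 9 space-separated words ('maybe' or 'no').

Answer: no maybe no maybe no maybe no no no

Derivation:
Start: bits=000000000000
Op 1: insert bat -> sets bits 2 5 6 -> bits=001001100000
Op 2: insert gnu -> sets bits 3 6 11 -> bits=001101100001
Op 3: query pig -> checks bit1=0, bit2=1, bit7=0 (has a 0) -> no
Op 4: query bat -> checks bit2=1, bit5=1, bit6=1 (all 1) -> maybe
Op 5: query ant -> checks bit5=1, bit8=0, bit11=1 (has a 0) -> no
Op 6: query bat -> checks bit2=1, bit5=1, bit6=1 (all 1) -> maybe
Op 7: query eel -> checks bit0=0, bit1=0, bit8=0 (has a 0) -> no
Op 8: query bat -> checks bit2=1, bit5=1, bit6=1 (all 1) -> maybe
Op 9: query eel -> checks bit0=0, bit1=0, bit8=0 (has a 0) -> no
Op 10: query ant -> checks bit5=1, bit8=0, bit11=1 (has a 0) -> no
Op 11: insert eel -> sets bits 0 1 8 -> bits=111101101001
Op 12: query pig -> checks bit1=1, bit2=1, bit7=0 (has a 0) -> no
Query results in order: no maybe no maybe no maybe no no no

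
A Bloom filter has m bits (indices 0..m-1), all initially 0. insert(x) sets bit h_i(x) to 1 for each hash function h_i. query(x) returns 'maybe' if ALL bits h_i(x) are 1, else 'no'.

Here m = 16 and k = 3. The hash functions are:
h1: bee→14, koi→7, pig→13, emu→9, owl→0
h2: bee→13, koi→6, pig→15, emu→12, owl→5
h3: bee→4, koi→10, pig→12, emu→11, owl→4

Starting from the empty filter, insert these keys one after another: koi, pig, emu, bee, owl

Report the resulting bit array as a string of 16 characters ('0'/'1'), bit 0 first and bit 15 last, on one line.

Answer: 1000111101111111

Derivation:
Start: bits=0000000000000000
After insert 'koi': sets bits 6 7 10 -> bits=0000001100100000
After insert 'pig': sets bits 12 13 15 -> bits=0000001100101101
After insert 'emu': sets bits 9 11 12 -> bits=0000001101111101
After insert 'bee': sets bits 4 13 14 -> bits=0000101101111111
After insert 'owl': sets bits 0 4 5 -> bits=1000111101111111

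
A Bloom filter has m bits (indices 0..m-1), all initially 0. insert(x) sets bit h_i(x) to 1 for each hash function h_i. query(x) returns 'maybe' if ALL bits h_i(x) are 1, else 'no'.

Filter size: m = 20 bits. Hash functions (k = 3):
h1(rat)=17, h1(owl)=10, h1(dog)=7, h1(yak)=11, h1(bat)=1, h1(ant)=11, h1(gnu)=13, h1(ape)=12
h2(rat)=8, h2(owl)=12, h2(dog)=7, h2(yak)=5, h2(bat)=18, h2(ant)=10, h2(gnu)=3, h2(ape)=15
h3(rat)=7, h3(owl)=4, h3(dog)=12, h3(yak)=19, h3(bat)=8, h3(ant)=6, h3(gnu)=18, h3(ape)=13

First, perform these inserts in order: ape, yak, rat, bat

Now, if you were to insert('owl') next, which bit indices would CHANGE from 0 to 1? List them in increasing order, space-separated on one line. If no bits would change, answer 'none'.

Answer: 4 10

Derivation:
Start: bits=00000000000000000000
After insert 'ape': sets bits 12 13 15 -> bits=00000000000011010000
After insert 'yak': sets bits 5 11 19 -> bits=00000100000111010001
After insert 'rat': sets bits 7 8 17 -> bits=00000101100111010101
After insert 'bat': sets bits 1 8 18 -> bits=01000101100111010111
insert 'owl' would touch bits 4 10 12; currently bit4=0, bit10=0, bit12=1
Bits that are 0 among those (would change 0->1): 4 10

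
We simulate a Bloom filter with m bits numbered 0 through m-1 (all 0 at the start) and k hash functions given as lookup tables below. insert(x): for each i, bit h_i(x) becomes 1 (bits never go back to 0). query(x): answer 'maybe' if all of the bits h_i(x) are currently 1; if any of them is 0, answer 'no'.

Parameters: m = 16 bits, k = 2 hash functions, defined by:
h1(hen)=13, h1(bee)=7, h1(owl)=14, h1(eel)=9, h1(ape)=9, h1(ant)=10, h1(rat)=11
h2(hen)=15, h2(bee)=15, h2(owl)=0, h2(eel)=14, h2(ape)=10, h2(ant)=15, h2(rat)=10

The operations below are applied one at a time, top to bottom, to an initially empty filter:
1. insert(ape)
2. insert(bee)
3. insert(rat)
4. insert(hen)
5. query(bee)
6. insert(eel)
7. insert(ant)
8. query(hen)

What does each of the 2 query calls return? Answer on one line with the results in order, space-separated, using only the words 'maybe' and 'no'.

Start: bits=0000000000000000
Op 1: insert ape -> sets bits 9 10 -> bits=0000000001100000
Op 2: insert bee -> sets bits 7 15 -> bits=0000000101100001
Op 3: insert rat -> sets bits 10 11 -> bits=0000000101110001
Op 4: insert hen -> sets bits 13 15 -> bits=0000000101110101
Op 5: query bee -> checks bit7=1, bit15=1 (all 1) -> maybe
Op 6: insert eel -> sets bits 9 14 -> bits=0000000101110111
Op 7: insert ant -> sets bits 10 15 -> bits=0000000101110111
Op 8: query hen -> checks bit13=1, bit15=1 (all 1) -> maybe
Query results in order: maybe maybe

Answer: maybe maybe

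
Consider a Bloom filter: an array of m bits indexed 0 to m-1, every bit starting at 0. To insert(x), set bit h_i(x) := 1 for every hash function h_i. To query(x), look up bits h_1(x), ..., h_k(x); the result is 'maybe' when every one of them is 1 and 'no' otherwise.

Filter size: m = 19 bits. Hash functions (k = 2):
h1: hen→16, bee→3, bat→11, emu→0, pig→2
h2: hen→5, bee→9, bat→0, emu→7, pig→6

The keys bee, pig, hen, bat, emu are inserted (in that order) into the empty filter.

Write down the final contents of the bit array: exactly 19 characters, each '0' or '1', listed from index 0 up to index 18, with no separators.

Start: bits=0000000000000000000
After insert 'bee': sets bits 3 9 -> bits=0001000001000000000
After insert 'pig': sets bits 2 6 -> bits=0011001001000000000
After insert 'hen': sets bits 5 16 -> bits=0011011001000000100
After insert 'bat': sets bits 0 11 -> bits=1011011001010000100
After insert 'emu': sets bits 0 7 -> bits=1011011101010000100

Answer: 1011011101010000100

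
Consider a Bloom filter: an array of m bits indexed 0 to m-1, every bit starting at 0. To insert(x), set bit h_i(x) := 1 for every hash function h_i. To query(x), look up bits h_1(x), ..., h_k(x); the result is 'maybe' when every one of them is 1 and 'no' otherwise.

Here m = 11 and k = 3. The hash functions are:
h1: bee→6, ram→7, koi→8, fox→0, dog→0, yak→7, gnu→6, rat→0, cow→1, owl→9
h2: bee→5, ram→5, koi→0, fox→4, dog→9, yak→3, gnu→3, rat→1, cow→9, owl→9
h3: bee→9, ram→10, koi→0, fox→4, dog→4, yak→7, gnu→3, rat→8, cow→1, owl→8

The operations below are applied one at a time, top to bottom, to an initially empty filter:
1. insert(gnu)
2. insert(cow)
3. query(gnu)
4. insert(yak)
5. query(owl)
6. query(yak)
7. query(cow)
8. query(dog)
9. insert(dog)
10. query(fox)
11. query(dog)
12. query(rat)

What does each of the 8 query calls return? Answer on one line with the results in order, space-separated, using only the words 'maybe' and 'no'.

Start: bits=00000000000
Op 1: insert gnu -> sets bits 3 6 -> bits=00010010000
Op 2: insert cow -> sets bits 1 9 -> bits=01010010010
Op 3: query gnu -> checks bit3=1, bit6=1 (all 1) -> maybe
Op 4: insert yak -> sets bits 3 7 -> bits=01010011010
Op 5: query owl -> checks bit8=0, bit9=1 (has a 0) -> no
Op 6: query yak -> checks bit3=1, bit7=1 (all 1) -> maybe
Op 7: query cow -> checks bit1=1, bit9=1 (all 1) -> maybe
Op 8: query dog -> checks bit0=0, bit4=0, bit9=1 (has a 0) -> no
Op 9: insert dog -> sets bits 0 4 9 -> bits=11011011010
Op 10: query fox -> checks bit0=1, bit4=1 (all 1) -> maybe
Op 11: query dog -> checks bit0=1, bit4=1, bit9=1 (all 1) -> maybe
Op 12: query rat -> checks bit0=1, bit1=1, bit8=0 (has a 0) -> no
Query results in order: maybe no maybe maybe no maybe maybe no

Answer: maybe no maybe maybe no maybe maybe no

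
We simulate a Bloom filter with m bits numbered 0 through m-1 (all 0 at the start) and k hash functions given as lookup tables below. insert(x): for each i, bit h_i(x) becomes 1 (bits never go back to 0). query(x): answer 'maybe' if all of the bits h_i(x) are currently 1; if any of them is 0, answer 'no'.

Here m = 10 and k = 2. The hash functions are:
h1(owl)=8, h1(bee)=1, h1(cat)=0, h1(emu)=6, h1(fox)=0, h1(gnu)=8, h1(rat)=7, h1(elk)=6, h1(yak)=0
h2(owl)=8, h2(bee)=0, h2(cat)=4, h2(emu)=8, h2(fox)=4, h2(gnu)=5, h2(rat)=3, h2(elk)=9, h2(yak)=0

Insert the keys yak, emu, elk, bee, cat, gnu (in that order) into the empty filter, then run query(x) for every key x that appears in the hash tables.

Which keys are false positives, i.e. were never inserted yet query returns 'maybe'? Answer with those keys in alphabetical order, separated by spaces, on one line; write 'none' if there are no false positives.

Start: bits=0000000000
After insert 'yak': sets bits 0 -> bits=1000000000
After insert 'emu': sets bits 6 8 -> bits=1000001010
After insert 'elk': sets bits 6 9 -> bits=1000001011
After insert 'bee': sets bits 0 1 -> bits=1100001011
After insert 'cat': sets bits 0 4 -> bits=1100101011
After insert 'gnu': sets bits 5 8 -> bits=1100111011
Not inserted: fox owl rat — query each against bits=1100111011:
query fox: checks bit0=1, bit4=1 (all 1) -> maybe => FALSE POSITIVE
query owl: checks bit8=1 (all 1) -> maybe => FALSE POSITIVE
query rat: checks bit3=0, bit7=0 (has a 0) -> no => not a false positive
False positives (alphabetical): fox owl

Answer: fox owl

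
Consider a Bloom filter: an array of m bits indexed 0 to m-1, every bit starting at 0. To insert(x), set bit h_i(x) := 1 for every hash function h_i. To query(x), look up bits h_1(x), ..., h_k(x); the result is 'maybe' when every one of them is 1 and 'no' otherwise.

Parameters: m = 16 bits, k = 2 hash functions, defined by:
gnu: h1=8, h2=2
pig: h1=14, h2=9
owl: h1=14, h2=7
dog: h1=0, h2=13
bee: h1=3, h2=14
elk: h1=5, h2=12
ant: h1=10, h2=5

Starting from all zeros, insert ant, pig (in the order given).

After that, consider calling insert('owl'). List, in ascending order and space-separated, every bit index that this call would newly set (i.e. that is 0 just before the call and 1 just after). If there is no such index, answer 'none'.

Answer: 7

Derivation:
Start: bits=0000000000000000
After insert 'ant': sets bits 5 10 -> bits=0000010000100000
After insert 'pig': sets bits 9 14 -> bits=0000010001100010
insert 'owl' would touch bits 7 14; currently bit7=0, bit14=1
Bits that are 0 among those (would change 0->1): 7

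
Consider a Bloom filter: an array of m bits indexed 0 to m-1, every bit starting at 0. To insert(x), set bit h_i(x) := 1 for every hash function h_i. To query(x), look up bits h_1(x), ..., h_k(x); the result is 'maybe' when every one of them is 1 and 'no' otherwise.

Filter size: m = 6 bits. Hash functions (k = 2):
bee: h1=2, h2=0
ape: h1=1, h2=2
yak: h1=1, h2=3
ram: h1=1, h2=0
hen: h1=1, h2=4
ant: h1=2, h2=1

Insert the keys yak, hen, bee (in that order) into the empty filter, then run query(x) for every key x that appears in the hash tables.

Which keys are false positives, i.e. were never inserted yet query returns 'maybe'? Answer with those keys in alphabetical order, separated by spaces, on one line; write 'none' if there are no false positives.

Start: bits=000000
After insert 'yak': sets bits 1 3 -> bits=010100
After insert 'hen': sets bits 1 4 -> bits=010110
After insert 'bee': sets bits 0 2 -> bits=111110
Not inserted: ant ape ram — query each against bits=111110:
query ant: checks bit1=1, bit2=1 (all 1) -> maybe => FALSE POSITIVE
query ape: checks bit1=1, bit2=1 (all 1) -> maybe => FALSE POSITIVE
query ram: checks bit0=1, bit1=1 (all 1) -> maybe => FALSE POSITIVE
False positives (alphabetical): ant ape ram

Answer: ant ape ram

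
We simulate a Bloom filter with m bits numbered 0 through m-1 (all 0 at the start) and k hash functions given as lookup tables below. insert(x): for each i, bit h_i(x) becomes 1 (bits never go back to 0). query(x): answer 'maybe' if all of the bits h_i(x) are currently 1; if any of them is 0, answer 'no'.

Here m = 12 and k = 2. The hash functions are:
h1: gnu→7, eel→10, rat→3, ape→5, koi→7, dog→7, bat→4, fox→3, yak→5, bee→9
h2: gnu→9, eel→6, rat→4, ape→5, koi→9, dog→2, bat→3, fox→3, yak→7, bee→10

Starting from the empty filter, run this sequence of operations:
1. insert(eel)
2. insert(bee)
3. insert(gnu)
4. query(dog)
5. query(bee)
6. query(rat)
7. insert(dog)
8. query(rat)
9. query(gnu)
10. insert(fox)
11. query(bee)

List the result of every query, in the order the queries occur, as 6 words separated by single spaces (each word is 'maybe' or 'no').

Start: bits=000000000000
Op 1: insert eel -> sets bits 6 10 -> bits=000000100010
Op 2: insert bee -> sets bits 9 10 -> bits=000000100110
Op 3: insert gnu -> sets bits 7 9 -> bits=000000110110
Op 4: query dog -> checks bit2=0, bit7=1 (has a 0) -> no
Op 5: query bee -> checks bit9=1, bit10=1 (all 1) -> maybe
Op 6: query rat -> checks bit3=0, bit4=0 (has a 0) -> no
Op 7: insert dog -> sets bits 2 7 -> bits=001000110110
Op 8: query rat -> checks bit3=0, bit4=0 (has a 0) -> no
Op 9: query gnu -> checks bit7=1, bit9=1 (all 1) -> maybe
Op 10: insert fox -> sets bits 3 -> bits=001100110110
Op 11: query bee -> checks bit9=1, bit10=1 (all 1) -> maybe
Query results in order: no maybe no no maybe maybe

Answer: no maybe no no maybe maybe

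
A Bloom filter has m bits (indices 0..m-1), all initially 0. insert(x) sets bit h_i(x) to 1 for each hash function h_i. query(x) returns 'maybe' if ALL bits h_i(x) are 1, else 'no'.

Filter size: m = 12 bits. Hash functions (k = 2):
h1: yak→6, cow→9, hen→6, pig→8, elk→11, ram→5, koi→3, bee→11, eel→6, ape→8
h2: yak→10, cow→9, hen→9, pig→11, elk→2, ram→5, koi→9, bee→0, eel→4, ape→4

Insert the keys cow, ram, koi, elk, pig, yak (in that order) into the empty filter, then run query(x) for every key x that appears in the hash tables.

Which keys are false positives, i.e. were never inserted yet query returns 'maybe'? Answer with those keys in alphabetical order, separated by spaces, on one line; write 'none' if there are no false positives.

Answer: hen

Derivation:
Start: bits=000000000000
After insert 'cow': sets bits 9 -> bits=000000000100
After insert 'ram': sets bits 5 -> bits=000001000100
After insert 'koi': sets bits 3 9 -> bits=000101000100
After insert 'elk': sets bits 2 11 -> bits=001101000101
After insert 'pig': sets bits 8 11 -> bits=001101001101
After insert 'yak': sets bits 6 10 -> bits=001101101111
Not inserted: ape bee eel hen — query each against bits=001101101111:
query ape: checks bit4=0, bit8=1 (has a 0) -> no => not a false positive
query bee: checks bit0=0, bit11=1 (has a 0) -> no => not a false positive
query eel: checks bit4=0, bit6=1 (has a 0) -> no => not a false positive
query hen: checks bit6=1, bit9=1 (all 1) -> maybe => FALSE POSITIVE
False positives (alphabetical): hen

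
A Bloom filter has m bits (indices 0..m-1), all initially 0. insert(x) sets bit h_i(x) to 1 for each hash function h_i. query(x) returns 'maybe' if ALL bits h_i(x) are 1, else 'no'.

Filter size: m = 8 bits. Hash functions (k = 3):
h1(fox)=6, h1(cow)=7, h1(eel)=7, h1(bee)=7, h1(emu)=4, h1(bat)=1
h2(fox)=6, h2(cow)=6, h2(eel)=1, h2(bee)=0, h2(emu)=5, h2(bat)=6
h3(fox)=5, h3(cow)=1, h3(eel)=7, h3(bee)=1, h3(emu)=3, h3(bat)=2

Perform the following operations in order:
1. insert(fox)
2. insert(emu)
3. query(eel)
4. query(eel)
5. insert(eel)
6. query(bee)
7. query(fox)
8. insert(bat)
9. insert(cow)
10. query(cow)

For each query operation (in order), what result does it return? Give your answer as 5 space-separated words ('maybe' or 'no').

Answer: no no no maybe maybe

Derivation:
Start: bits=00000000
Op 1: insert fox -> sets bits 5 6 -> bits=00000110
Op 2: insert emu -> sets bits 3 4 5 -> bits=00011110
Op 3: query eel -> checks bit1=0, bit7=0 (has a 0) -> no
Op 4: query eel -> checks bit1=0, bit7=0 (has a 0) -> no
Op 5: insert eel -> sets bits 1 7 -> bits=01011111
Op 6: query bee -> checks bit0=0, bit1=1, bit7=1 (has a 0) -> no
Op 7: query fox -> checks bit5=1, bit6=1 (all 1) -> maybe
Op 8: insert bat -> sets bits 1 2 6 -> bits=01111111
Op 9: insert cow -> sets bits 1 6 7 -> bits=01111111
Op 10: query cow -> checks bit1=1, bit6=1, bit7=1 (all 1) -> maybe
Query results in order: no no no maybe maybe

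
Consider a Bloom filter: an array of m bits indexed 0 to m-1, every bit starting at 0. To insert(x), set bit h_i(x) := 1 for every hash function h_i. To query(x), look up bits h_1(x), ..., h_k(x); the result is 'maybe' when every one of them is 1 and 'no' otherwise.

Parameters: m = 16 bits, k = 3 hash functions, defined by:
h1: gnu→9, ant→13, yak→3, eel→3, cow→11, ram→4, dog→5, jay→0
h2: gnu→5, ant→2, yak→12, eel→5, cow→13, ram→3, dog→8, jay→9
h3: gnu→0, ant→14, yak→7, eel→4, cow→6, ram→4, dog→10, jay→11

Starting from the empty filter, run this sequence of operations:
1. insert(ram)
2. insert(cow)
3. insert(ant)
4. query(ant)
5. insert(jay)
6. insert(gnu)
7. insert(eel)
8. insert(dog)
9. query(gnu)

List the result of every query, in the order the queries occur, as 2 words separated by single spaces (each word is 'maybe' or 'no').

Answer: maybe maybe

Derivation:
Start: bits=0000000000000000
Op 1: insert ram -> sets bits 3 4 -> bits=0001100000000000
Op 2: insert cow -> sets bits 6 11 13 -> bits=0001101000010100
Op 3: insert ant -> sets bits 2 13 14 -> bits=0011101000010110
Op 4: query ant -> checks bit2=1, bit13=1, bit14=1 (all 1) -> maybe
Op 5: insert jay -> sets bits 0 9 11 -> bits=1011101001010110
Op 6: insert gnu -> sets bits 0 5 9 -> bits=1011111001010110
Op 7: insert eel -> sets bits 3 4 5 -> bits=1011111001010110
Op 8: insert dog -> sets bits 5 8 10 -> bits=1011111011110110
Op 9: query gnu -> checks bit0=1, bit5=1, bit9=1 (all 1) -> maybe
Query results in order: maybe maybe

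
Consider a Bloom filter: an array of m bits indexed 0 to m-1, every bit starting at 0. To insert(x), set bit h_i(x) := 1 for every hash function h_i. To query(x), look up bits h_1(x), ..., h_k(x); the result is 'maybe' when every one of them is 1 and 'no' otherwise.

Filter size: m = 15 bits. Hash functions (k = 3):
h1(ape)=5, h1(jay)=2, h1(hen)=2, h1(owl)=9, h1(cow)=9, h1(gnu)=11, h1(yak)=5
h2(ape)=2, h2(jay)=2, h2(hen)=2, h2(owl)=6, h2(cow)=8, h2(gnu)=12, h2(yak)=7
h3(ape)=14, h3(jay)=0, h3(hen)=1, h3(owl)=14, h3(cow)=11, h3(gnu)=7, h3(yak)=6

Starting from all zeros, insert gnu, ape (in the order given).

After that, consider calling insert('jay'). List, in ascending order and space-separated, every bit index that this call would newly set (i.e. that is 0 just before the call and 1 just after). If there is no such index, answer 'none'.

Answer: 0

Derivation:
Start: bits=000000000000000
After insert 'gnu': sets bits 7 11 12 -> bits=000000010001100
After insert 'ape': sets bits 2 5 14 -> bits=001001010001101
insert 'jay' would touch bits 0 2; currently bit0=0, bit2=1
Bits that are 0 among those (would change 0->1): 0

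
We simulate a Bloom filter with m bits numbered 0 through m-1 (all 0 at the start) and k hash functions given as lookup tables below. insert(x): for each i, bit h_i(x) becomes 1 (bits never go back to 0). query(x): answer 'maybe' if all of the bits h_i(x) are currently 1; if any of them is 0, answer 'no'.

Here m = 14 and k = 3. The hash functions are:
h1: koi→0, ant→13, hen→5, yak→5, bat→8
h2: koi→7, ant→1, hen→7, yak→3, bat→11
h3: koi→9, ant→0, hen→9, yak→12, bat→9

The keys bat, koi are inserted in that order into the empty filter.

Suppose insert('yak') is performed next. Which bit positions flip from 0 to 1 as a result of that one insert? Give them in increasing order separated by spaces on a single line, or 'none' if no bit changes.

Start: bits=00000000000000
After insert 'bat': sets bits 8 9 11 -> bits=00000000110100
After insert 'koi': sets bits 0 7 9 -> bits=10000001110100
insert 'yak' would touch bits 3 5 12; currently bit3=0, bit5=0, bit12=0
Bits that are 0 among those (would change 0->1): 3 5 12

Answer: 3 5 12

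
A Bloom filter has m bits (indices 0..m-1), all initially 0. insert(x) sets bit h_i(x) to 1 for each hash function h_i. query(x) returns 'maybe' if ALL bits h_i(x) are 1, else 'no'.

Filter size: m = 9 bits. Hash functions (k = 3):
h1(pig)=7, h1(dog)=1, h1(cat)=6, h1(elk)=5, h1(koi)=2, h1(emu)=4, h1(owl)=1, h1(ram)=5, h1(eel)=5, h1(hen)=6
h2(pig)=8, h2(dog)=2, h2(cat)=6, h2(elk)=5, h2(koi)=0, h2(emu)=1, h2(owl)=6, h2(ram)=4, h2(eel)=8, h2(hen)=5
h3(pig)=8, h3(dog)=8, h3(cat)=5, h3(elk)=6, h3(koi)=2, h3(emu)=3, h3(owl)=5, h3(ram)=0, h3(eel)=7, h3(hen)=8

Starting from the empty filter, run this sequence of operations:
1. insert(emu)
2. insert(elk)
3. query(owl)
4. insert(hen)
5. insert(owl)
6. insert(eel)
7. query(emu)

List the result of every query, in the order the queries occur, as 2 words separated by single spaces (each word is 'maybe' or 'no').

Start: bits=000000000
Op 1: insert emu -> sets bits 1 3 4 -> bits=010110000
Op 2: insert elk -> sets bits 5 6 -> bits=010111100
Op 3: query owl -> checks bit1=1, bit5=1, bit6=1 (all 1) -> maybe
Op 4: insert hen -> sets bits 5 6 8 -> bits=010111101
Op 5: insert owl -> sets bits 1 5 6 -> bits=010111101
Op 6: insert eel -> sets bits 5 7 8 -> bits=010111111
Op 7: query emu -> checks bit1=1, bit3=1, bit4=1 (all 1) -> maybe
Query results in order: maybe maybe

Answer: maybe maybe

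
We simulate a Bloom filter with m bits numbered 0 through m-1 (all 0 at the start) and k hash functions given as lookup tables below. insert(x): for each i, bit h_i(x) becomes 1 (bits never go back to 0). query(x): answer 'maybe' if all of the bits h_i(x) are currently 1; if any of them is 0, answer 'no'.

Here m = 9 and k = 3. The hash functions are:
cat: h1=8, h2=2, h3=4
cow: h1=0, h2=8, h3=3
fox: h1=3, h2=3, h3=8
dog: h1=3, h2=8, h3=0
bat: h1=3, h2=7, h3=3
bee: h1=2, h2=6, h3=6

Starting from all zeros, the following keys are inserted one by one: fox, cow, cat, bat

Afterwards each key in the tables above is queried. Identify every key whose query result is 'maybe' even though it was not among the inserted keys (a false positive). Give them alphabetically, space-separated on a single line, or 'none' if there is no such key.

Answer: dog

Derivation:
Start: bits=000000000
After insert 'fox': sets bits 3 8 -> bits=000100001
After insert 'cow': sets bits 0 3 8 -> bits=100100001
After insert 'cat': sets bits 2 4 8 -> bits=101110001
After insert 'bat': sets bits 3 7 -> bits=101110011
Not inserted: bee dog — query each against bits=101110011:
query bee: checks bit2=1, bit6=0 (has a 0) -> no => not a false positive
query dog: checks bit0=1, bit3=1, bit8=1 (all 1) -> maybe => FALSE POSITIVE
False positives (alphabetical): dog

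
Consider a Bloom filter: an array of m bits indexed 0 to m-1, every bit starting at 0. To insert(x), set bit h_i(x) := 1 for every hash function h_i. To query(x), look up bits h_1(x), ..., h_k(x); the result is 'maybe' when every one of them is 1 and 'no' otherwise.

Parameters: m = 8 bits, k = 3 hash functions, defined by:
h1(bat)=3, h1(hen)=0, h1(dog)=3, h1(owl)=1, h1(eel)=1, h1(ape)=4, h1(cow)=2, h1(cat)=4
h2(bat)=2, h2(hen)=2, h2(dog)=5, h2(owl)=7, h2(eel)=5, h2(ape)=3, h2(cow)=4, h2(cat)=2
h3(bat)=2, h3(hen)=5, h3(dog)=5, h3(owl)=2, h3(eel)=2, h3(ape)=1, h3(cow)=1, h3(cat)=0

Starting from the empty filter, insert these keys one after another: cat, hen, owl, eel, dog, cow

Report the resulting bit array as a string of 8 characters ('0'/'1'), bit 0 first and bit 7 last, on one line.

Start: bits=00000000
After insert 'cat': sets bits 0 2 4 -> bits=10101000
After insert 'hen': sets bits 0 2 5 -> bits=10101100
After insert 'owl': sets bits 1 2 7 -> bits=11101101
After insert 'eel': sets bits 1 2 5 -> bits=11101101
After insert 'dog': sets bits 3 5 -> bits=11111101
After insert 'cow': sets bits 1 2 4 -> bits=11111101

Answer: 11111101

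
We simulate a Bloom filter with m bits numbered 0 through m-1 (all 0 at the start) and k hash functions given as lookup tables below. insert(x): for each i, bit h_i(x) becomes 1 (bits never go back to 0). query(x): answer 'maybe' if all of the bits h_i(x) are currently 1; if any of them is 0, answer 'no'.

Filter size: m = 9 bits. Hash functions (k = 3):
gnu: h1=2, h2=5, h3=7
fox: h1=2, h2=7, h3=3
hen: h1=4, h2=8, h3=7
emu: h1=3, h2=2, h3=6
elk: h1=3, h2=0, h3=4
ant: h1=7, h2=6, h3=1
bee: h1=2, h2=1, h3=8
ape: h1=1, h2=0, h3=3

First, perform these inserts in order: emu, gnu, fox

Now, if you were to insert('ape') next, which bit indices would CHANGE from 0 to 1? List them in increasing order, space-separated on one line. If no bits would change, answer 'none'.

Start: bits=000000000
After insert 'emu': sets bits 2 3 6 -> bits=001100100
After insert 'gnu': sets bits 2 5 7 -> bits=001101110
After insert 'fox': sets bits 2 3 7 -> bits=001101110
insert 'ape' would touch bits 0 1 3; currently bit0=0, bit1=0, bit3=1
Bits that are 0 among those (would change 0->1): 0 1

Answer: 0 1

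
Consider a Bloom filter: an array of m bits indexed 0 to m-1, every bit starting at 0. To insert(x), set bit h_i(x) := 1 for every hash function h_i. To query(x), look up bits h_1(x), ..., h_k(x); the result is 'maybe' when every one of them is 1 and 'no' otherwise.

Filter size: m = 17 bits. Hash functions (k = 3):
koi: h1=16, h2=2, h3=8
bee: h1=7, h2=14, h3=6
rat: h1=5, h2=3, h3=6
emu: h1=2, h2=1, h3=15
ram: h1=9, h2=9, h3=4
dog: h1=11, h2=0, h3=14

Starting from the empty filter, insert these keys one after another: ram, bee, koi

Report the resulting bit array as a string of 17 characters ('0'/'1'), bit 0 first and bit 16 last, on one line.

Start: bits=00000000000000000
After insert 'ram': sets bits 4 9 -> bits=00001000010000000
After insert 'bee': sets bits 6 7 14 -> bits=00001011010000100
After insert 'koi': sets bits 2 8 16 -> bits=00101011110000101

Answer: 00101011110000101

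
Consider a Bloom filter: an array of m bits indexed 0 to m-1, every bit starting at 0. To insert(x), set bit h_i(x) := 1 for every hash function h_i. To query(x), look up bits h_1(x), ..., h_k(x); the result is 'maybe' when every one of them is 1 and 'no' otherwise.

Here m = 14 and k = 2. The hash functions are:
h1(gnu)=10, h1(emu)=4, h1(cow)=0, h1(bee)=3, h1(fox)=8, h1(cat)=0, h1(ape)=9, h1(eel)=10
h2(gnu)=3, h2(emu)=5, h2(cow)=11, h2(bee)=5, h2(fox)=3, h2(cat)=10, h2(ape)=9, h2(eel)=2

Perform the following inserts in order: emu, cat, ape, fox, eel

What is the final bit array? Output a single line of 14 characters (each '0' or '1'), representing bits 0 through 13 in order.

Answer: 10111100111000

Derivation:
Start: bits=00000000000000
After insert 'emu': sets bits 4 5 -> bits=00001100000000
After insert 'cat': sets bits 0 10 -> bits=10001100001000
After insert 'ape': sets bits 9 -> bits=10001100011000
After insert 'fox': sets bits 3 8 -> bits=10011100111000
After insert 'eel': sets bits 2 10 -> bits=10111100111000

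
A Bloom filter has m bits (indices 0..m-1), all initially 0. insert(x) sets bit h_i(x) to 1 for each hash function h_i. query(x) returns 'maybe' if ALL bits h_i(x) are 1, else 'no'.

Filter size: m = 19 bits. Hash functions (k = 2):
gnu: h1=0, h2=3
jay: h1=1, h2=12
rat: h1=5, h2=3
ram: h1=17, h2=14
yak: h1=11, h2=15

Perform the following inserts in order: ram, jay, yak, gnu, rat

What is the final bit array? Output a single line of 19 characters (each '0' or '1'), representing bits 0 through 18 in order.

Answer: 1101010000011011010

Derivation:
Start: bits=0000000000000000000
After insert 'ram': sets bits 14 17 -> bits=0000000000000010010
After insert 'jay': sets bits 1 12 -> bits=0100000000001010010
After insert 'yak': sets bits 11 15 -> bits=0100000000011011010
After insert 'gnu': sets bits 0 3 -> bits=1101000000011011010
After insert 'rat': sets bits 3 5 -> bits=1101010000011011010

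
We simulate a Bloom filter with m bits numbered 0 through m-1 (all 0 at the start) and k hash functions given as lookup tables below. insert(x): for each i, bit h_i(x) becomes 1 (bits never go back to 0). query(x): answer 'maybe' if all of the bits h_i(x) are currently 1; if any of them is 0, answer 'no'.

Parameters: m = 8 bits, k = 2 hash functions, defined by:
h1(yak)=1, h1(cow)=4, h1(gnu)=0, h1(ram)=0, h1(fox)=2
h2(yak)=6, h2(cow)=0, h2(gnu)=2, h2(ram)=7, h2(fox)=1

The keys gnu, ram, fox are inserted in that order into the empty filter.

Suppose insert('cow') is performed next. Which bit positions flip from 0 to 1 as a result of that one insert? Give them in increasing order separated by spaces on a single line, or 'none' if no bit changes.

Answer: 4

Derivation:
Start: bits=00000000
After insert 'gnu': sets bits 0 2 -> bits=10100000
After insert 'ram': sets bits 0 7 -> bits=10100001
After insert 'fox': sets bits 1 2 -> bits=11100001
insert 'cow' would touch bits 0 4; currently bit0=1, bit4=0
Bits that are 0 among those (would change 0->1): 4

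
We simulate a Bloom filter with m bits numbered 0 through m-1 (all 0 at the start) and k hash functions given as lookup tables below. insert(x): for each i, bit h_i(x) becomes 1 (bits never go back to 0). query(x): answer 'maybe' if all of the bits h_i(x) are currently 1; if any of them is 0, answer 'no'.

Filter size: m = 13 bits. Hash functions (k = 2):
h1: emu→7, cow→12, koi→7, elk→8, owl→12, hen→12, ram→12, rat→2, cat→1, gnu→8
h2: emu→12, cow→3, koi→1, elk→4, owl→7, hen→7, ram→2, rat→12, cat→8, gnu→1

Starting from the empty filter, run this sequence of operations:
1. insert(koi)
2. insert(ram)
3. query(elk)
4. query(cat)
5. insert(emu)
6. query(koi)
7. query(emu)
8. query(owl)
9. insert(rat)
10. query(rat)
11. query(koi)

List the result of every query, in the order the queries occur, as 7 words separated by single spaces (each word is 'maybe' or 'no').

Answer: no no maybe maybe maybe maybe maybe

Derivation:
Start: bits=0000000000000
Op 1: insert koi -> sets bits 1 7 -> bits=0100000100000
Op 2: insert ram -> sets bits 2 12 -> bits=0110000100001
Op 3: query elk -> checks bit4=0, bit8=0 (has a 0) -> no
Op 4: query cat -> checks bit1=1, bit8=0 (has a 0) -> no
Op 5: insert emu -> sets bits 7 12 -> bits=0110000100001
Op 6: query koi -> checks bit1=1, bit7=1 (all 1) -> maybe
Op 7: query emu -> checks bit7=1, bit12=1 (all 1) -> maybe
Op 8: query owl -> checks bit7=1, bit12=1 (all 1) -> maybe
Op 9: insert rat -> sets bits 2 12 -> bits=0110000100001
Op 10: query rat -> checks bit2=1, bit12=1 (all 1) -> maybe
Op 11: query koi -> checks bit1=1, bit7=1 (all 1) -> maybe
Query results in order: no no maybe maybe maybe maybe maybe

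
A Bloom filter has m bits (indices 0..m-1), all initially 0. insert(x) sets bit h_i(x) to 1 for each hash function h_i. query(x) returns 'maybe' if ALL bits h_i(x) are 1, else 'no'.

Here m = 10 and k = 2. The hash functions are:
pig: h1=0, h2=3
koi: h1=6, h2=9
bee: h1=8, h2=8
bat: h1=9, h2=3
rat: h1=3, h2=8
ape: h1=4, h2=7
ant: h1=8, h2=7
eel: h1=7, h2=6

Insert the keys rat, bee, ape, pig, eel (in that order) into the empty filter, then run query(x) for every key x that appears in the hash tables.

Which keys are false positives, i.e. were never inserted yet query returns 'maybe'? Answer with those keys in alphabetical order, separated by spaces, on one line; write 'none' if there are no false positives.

Start: bits=0000000000
After insert 'rat': sets bits 3 8 -> bits=0001000010
After insert 'bee': sets bits 8 -> bits=0001000010
After insert 'ape': sets bits 4 7 -> bits=0001100110
After insert 'pig': sets bits 0 3 -> bits=1001100110
After insert 'eel': sets bits 6 7 -> bits=1001101110
Not inserted: ant bat koi — query each against bits=1001101110:
query ant: checks bit7=1, bit8=1 (all 1) -> maybe => FALSE POSITIVE
query bat: checks bit3=1, bit9=0 (has a 0) -> no => not a false positive
query koi: checks bit6=1, bit9=0 (has a 0) -> no => not a false positive
False positives (alphabetical): ant

Answer: ant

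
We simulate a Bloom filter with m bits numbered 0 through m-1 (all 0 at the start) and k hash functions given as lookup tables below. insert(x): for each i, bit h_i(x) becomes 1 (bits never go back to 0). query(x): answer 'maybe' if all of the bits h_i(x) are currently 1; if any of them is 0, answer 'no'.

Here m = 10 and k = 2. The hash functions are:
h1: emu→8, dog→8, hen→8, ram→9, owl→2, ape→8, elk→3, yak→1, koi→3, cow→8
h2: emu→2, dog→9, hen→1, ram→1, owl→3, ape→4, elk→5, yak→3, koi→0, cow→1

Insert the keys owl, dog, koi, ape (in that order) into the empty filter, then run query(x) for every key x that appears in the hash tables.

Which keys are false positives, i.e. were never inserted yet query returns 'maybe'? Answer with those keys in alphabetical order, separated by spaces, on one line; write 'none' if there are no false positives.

Answer: emu

Derivation:
Start: bits=0000000000
After insert 'owl': sets bits 2 3 -> bits=0011000000
After insert 'dog': sets bits 8 9 -> bits=0011000011
After insert 'koi': sets bits 0 3 -> bits=1011000011
After insert 'ape': sets bits 4 8 -> bits=1011100011
Not inserted: cow elk emu hen ram yak — query each against bits=1011100011:
query cow: checks bit1=0, bit8=1 (has a 0) -> no => not a false positive
query elk: checks bit3=1, bit5=0 (has a 0) -> no => not a false positive
query emu: checks bit2=1, bit8=1 (all 1) -> maybe => FALSE POSITIVE
query hen: checks bit1=0, bit8=1 (has a 0) -> no => not a false positive
query ram: checks bit1=0, bit9=1 (has a 0) -> no => not a false positive
query yak: checks bit1=0, bit3=1 (has a 0) -> no => not a false positive
False positives (alphabetical): emu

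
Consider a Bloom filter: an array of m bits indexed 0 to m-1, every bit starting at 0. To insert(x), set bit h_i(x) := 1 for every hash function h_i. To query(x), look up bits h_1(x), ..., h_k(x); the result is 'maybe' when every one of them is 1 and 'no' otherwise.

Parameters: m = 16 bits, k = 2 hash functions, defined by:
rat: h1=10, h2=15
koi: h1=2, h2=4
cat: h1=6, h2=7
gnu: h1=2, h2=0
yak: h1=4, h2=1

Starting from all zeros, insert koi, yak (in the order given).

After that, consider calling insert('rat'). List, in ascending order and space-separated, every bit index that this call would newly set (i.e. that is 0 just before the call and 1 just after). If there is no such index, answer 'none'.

Answer: 10 15

Derivation:
Start: bits=0000000000000000
After insert 'koi': sets bits 2 4 -> bits=0010100000000000
After insert 'yak': sets bits 1 4 -> bits=0110100000000000
insert 'rat' would touch bits 10 15; currently bit10=0, bit15=0
Bits that are 0 among those (would change 0->1): 10 15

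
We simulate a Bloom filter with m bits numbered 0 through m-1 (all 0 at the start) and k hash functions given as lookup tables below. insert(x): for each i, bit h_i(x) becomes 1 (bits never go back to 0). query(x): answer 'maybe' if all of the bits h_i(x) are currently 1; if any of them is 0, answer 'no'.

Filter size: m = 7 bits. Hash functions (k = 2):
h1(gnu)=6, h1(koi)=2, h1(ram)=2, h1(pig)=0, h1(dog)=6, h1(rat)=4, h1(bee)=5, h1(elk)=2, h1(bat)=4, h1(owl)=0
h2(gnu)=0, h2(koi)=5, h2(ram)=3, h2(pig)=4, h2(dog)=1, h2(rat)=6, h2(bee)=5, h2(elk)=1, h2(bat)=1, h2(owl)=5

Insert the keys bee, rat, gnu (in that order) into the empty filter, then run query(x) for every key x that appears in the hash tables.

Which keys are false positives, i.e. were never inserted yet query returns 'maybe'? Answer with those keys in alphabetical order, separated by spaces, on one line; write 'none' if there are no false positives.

Start: bits=0000000
After insert 'bee': sets bits 5 -> bits=0000010
After insert 'rat': sets bits 4 6 -> bits=0000111
After insert 'gnu': sets bits 0 6 -> bits=1000111
Not inserted: bat dog elk koi owl pig ram — query each against bits=1000111:
query bat: checks bit1=0, bit4=1 (has a 0) -> no => not a false positive
query dog: checks bit1=0, bit6=1 (has a 0) -> no => not a false positive
query elk: checks bit1=0, bit2=0 (has a 0) -> no => not a false positive
query koi: checks bit2=0, bit5=1 (has a 0) -> no => not a false positive
query owl: checks bit0=1, bit5=1 (all 1) -> maybe => FALSE POSITIVE
query pig: checks bit0=1, bit4=1 (all 1) -> maybe => FALSE POSITIVE
query ram: checks bit2=0, bit3=0 (has a 0) -> no => not a false positive
False positives (alphabetical): owl pig

Answer: owl pig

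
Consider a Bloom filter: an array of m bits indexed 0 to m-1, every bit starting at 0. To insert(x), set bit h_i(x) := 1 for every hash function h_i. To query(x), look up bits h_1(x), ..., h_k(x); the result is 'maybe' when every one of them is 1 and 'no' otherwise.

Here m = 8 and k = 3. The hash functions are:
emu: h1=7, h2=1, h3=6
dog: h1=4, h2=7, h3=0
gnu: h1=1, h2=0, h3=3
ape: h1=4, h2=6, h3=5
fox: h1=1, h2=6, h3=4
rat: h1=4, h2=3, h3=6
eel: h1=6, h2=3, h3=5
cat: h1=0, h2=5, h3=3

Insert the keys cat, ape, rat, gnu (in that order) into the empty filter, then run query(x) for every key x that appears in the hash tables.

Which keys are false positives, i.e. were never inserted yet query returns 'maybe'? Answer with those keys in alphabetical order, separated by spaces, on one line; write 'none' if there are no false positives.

Answer: eel fox

Derivation:
Start: bits=00000000
After insert 'cat': sets bits 0 3 5 -> bits=10010100
After insert 'ape': sets bits 4 5 6 -> bits=10011110
After insert 'rat': sets bits 3 4 6 -> bits=10011110
After insert 'gnu': sets bits 0 1 3 -> bits=11011110
Not inserted: dog eel emu fox — query each against bits=11011110:
query dog: checks bit0=1, bit4=1, bit7=0 (has a 0) -> no => not a false positive
query eel: checks bit3=1, bit5=1, bit6=1 (all 1) -> maybe => FALSE POSITIVE
query emu: checks bit1=1, bit6=1, bit7=0 (has a 0) -> no => not a false positive
query fox: checks bit1=1, bit4=1, bit6=1 (all 1) -> maybe => FALSE POSITIVE
False positives (alphabetical): eel fox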